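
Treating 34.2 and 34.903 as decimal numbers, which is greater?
34.903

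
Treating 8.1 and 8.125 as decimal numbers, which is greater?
8.125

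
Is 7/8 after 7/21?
No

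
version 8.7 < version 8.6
False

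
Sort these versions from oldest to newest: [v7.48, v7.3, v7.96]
[v7.3, v7.48, v7.96]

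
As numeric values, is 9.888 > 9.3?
True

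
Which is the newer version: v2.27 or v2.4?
v2.27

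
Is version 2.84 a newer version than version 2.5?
Yes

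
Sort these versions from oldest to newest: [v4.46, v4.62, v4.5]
[v4.5, v4.46, v4.62]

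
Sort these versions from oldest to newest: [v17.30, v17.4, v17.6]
[v17.4, v17.6, v17.30]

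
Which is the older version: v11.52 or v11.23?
v11.23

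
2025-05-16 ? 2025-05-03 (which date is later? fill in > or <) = >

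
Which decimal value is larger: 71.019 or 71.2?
71.2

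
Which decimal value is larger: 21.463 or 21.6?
21.6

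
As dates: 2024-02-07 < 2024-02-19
True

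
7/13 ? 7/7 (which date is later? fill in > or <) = >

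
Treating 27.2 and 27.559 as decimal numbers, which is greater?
27.559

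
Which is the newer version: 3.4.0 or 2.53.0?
3.4.0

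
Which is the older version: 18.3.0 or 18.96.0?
18.3.0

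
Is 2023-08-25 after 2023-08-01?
Yes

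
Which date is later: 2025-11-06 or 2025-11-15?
2025-11-15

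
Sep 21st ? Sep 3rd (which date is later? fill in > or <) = >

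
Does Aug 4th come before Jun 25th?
No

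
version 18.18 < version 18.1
False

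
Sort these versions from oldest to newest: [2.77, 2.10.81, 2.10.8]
[2.10.8, 2.10.81, 2.77]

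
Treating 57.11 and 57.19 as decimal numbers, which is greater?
57.19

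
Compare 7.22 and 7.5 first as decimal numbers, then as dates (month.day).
As decimals: 7.22 < 7.5. As dates: 7/22 is later than 7/5 (day 22 > day 5).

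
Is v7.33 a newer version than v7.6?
Yes. Version numbers are compared segment by segment as integers, not as decimals: minor version 33 > 6, so v7.33 > v7.6 (even though the decimal 7.33 < 7.6).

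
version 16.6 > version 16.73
False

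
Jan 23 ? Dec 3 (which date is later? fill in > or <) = <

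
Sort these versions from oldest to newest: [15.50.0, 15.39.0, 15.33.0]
[15.33.0, 15.39.0, 15.50.0]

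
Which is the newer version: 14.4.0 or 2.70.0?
14.4.0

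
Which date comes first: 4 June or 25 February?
25 February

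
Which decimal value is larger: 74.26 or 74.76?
74.76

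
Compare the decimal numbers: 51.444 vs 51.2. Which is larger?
51.444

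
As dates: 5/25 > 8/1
False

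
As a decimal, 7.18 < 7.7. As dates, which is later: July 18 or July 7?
July 18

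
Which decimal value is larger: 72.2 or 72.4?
72.4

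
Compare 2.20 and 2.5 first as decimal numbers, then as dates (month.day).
As decimals: 2.20 < 2.5. As dates: 2/20 is later than 2/5 (day 20 > day 5).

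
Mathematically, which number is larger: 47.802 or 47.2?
47.802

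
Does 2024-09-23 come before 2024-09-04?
No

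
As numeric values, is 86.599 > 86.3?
True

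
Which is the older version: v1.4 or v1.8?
v1.4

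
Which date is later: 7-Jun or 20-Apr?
7-Jun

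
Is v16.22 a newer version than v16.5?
Yes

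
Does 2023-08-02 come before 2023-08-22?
Yes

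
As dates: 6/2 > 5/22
True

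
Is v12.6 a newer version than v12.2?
Yes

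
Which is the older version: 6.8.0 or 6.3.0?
6.3.0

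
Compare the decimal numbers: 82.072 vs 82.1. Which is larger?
82.1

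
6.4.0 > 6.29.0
False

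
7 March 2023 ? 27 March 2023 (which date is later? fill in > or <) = <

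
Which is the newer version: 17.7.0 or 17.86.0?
17.86.0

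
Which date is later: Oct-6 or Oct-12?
Oct-12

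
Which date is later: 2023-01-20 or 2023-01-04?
2023-01-20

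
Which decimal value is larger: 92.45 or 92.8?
92.8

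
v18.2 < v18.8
True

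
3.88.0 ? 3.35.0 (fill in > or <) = >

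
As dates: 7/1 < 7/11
True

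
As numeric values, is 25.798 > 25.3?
True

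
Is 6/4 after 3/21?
Yes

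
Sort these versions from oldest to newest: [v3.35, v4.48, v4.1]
[v3.35, v4.1, v4.48]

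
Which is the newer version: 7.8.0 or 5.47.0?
7.8.0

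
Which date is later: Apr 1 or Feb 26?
Apr 1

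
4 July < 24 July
True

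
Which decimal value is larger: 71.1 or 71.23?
71.23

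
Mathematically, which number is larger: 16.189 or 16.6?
16.6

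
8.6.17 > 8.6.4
True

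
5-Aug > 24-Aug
False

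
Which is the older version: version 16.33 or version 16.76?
version 16.33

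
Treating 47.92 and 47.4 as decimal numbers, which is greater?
47.92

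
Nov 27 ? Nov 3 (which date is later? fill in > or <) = >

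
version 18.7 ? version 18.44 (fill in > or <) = <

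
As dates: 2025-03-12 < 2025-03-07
False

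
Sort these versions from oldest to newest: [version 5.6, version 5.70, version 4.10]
[version 4.10, version 5.6, version 5.70]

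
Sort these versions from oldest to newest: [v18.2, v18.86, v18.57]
[v18.2, v18.57, v18.86]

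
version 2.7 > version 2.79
False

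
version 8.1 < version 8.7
True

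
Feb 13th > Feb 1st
True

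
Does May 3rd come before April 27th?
No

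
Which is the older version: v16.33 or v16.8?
v16.8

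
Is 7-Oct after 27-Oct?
No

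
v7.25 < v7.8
False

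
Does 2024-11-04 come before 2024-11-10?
Yes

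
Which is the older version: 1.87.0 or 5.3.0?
1.87.0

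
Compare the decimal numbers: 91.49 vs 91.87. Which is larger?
91.87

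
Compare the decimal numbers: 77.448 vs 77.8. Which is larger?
77.8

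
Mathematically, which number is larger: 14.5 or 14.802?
14.802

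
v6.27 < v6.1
False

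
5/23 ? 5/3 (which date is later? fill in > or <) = >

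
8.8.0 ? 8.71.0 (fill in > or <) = <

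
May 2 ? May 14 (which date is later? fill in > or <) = <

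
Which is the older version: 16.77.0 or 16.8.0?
16.8.0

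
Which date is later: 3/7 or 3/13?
3/13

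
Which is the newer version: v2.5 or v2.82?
v2.82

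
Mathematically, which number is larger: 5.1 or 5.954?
5.954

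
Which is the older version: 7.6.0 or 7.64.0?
7.6.0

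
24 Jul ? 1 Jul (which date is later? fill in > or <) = >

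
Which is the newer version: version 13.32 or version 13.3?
version 13.32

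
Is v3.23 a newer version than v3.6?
Yes. Version numbers are compared segment by segment as integers, not as decimals: minor version 23 > 6, so v3.23 > v3.6 (even though the decimal 3.23 < 3.6).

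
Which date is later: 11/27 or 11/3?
11/27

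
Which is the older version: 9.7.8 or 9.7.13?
9.7.8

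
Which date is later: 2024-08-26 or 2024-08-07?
2024-08-26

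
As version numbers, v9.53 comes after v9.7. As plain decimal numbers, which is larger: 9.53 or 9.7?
9.7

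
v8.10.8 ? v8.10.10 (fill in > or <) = <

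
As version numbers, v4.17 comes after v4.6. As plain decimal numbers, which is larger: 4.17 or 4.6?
4.6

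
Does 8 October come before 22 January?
No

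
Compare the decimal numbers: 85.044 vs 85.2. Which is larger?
85.2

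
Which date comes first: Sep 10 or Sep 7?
Sep 7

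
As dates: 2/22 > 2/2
True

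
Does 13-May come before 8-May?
No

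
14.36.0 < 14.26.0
False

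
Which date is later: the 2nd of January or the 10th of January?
the 10th of January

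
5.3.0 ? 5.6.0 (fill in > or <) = <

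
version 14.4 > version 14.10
False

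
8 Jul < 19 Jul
True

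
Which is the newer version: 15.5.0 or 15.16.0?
15.16.0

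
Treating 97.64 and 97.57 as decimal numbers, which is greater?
97.64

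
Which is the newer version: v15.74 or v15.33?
v15.74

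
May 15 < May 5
False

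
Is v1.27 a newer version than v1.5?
Yes. Version numbers are compared segment by segment as integers, not as decimals: minor version 27 > 5, so v1.27 > v1.5 (even though the decimal 1.27 < 1.5).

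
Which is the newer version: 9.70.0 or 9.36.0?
9.70.0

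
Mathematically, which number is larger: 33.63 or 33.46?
33.63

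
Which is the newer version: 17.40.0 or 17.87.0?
17.87.0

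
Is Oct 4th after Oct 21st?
No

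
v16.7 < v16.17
True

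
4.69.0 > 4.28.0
True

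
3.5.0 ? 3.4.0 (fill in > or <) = >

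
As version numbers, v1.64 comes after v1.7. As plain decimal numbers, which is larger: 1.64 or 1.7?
1.7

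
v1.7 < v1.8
True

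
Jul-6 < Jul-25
True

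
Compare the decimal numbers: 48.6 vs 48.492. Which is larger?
48.6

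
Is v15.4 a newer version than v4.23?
Yes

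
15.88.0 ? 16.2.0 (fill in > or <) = <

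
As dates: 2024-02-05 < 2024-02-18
True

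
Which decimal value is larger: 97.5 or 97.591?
97.591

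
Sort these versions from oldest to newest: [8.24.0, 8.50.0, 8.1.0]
[8.1.0, 8.24.0, 8.50.0]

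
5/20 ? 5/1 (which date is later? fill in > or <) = >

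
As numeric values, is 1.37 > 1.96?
False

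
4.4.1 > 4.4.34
False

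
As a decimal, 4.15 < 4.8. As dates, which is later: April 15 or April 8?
April 15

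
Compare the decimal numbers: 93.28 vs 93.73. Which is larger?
93.73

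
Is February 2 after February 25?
No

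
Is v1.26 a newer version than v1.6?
Yes. Version numbers are compared segment by segment as integers, not as decimals: minor version 26 > 6, so v1.26 > v1.6 (even though the decimal 1.26 < 1.6).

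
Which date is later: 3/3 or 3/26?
3/26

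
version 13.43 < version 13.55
True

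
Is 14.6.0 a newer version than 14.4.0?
Yes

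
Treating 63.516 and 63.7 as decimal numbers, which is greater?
63.7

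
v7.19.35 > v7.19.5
True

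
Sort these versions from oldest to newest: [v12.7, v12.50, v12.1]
[v12.1, v12.7, v12.50]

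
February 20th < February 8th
False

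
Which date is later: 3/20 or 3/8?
3/20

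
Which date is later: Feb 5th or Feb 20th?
Feb 20th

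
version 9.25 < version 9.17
False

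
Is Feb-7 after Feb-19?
No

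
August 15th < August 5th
False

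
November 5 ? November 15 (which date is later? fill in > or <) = <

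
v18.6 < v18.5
False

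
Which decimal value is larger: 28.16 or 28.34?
28.34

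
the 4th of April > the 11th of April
False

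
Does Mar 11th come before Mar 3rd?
No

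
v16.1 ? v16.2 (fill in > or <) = <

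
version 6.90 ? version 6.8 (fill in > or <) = >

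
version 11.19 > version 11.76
False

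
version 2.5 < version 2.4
False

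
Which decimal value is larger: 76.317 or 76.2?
76.317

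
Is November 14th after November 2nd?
Yes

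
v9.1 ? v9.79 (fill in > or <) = <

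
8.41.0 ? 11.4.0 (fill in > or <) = <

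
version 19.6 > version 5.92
True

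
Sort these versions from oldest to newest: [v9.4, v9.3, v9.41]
[v9.3, v9.4, v9.41]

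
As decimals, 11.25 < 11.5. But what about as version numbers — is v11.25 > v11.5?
True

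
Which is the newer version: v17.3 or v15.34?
v17.3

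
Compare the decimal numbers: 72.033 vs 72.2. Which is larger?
72.2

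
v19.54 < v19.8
False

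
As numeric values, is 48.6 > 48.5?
True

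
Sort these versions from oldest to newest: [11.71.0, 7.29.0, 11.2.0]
[7.29.0, 11.2.0, 11.71.0]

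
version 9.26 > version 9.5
True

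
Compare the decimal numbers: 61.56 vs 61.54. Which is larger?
61.56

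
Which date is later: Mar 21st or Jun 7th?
Jun 7th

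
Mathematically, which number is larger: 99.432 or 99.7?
99.7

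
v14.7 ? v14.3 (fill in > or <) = >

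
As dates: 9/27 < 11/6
True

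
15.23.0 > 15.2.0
True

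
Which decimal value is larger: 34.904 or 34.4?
34.904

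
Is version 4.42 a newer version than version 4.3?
Yes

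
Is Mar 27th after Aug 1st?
No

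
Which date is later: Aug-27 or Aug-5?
Aug-27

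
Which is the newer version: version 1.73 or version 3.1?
version 3.1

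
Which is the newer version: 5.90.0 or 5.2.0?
5.90.0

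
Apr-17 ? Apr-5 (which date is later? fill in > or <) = >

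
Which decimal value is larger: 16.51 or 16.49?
16.51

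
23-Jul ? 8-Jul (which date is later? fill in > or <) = >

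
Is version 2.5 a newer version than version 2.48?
No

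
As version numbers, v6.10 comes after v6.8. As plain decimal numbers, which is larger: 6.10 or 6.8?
6.8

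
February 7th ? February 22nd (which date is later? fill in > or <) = <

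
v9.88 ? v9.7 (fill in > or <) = >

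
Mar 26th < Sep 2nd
True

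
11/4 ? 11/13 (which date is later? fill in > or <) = <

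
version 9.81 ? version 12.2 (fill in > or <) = <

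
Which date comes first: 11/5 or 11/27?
11/5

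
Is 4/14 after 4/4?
Yes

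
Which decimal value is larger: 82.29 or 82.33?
82.33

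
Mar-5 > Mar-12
False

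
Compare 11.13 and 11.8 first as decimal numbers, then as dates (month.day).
As decimals: 11.13 < 11.8. As dates: 11/13 is later than 11/8 (day 13 > day 8).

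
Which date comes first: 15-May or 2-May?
2-May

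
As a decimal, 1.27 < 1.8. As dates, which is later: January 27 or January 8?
January 27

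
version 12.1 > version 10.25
True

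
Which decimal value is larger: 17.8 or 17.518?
17.8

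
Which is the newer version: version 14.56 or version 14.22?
version 14.56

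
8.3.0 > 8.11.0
False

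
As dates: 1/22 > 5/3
False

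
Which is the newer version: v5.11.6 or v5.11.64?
v5.11.64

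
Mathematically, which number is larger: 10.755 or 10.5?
10.755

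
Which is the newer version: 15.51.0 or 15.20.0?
15.51.0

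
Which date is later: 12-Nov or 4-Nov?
12-Nov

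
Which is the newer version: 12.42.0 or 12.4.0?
12.42.0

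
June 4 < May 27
False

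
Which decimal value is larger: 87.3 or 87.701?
87.701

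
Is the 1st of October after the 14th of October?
No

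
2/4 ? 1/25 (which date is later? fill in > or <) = >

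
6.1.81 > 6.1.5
True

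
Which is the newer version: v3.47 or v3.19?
v3.47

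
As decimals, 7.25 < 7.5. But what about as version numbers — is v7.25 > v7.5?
True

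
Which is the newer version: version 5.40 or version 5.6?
version 5.40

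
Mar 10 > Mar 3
True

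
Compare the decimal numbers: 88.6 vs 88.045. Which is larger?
88.6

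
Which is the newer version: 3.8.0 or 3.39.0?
3.39.0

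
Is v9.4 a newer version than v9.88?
No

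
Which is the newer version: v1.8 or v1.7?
v1.8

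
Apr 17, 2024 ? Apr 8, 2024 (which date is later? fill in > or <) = >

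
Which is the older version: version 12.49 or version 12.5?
version 12.5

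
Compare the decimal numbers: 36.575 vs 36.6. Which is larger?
36.6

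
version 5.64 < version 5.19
False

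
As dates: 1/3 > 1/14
False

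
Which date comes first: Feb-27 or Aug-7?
Feb-27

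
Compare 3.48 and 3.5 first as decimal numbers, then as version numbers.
As decimals: 3.48 < 3.5. As versions: v3.48 > v3.5 (minor version 48 > 5).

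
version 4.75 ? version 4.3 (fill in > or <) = >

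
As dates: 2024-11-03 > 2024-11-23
False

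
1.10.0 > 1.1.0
True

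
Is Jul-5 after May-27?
Yes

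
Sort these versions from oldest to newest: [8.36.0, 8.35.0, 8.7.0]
[8.7.0, 8.35.0, 8.36.0]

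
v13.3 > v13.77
False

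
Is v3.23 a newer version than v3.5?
Yes. Version numbers are compared segment by segment as integers, not as decimals: minor version 23 > 5, so v3.23 > v3.5 (even though the decimal 3.23 < 3.5).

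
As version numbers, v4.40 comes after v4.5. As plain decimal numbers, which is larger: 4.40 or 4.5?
4.5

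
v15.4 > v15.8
False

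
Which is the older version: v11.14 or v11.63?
v11.14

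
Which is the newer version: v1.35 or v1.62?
v1.62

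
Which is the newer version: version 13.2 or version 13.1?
version 13.2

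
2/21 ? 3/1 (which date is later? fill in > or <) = <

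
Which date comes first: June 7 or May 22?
May 22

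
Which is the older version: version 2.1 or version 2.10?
version 2.1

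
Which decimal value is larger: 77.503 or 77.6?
77.6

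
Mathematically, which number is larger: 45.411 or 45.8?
45.8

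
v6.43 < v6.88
True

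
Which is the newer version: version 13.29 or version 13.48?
version 13.48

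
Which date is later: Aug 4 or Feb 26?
Aug 4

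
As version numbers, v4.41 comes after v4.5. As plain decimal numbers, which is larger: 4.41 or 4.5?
4.5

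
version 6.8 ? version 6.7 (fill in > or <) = >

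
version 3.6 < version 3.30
True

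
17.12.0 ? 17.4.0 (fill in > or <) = >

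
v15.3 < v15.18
True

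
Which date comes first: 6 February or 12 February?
6 February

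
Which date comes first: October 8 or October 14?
October 8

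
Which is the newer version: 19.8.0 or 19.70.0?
19.70.0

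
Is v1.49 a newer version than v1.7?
Yes. Version numbers are compared segment by segment as integers, not as decimals: minor version 49 > 7, so v1.49 > v1.7 (even though the decimal 1.49 < 1.7).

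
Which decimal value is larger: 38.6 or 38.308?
38.6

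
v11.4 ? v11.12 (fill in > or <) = <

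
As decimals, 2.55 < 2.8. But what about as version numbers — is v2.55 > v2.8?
True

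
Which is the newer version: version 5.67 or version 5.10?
version 5.67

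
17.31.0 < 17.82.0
True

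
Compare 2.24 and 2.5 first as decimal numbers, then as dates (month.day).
As decimals: 2.24 < 2.5. As dates: 2/24 is later than 2/5 (day 24 > day 5).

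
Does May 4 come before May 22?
Yes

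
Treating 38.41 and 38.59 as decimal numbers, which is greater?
38.59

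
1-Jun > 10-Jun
False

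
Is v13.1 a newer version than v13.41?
No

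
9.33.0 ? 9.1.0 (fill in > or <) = >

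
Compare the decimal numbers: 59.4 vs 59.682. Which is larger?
59.682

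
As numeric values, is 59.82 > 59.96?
False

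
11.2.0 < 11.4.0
True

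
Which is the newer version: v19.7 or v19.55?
v19.55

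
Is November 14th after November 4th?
Yes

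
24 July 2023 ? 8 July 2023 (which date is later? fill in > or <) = >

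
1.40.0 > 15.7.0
False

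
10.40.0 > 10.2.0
True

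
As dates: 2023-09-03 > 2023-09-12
False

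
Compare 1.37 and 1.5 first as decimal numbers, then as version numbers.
As decimals: 1.37 < 1.5. As versions: v1.37 > v1.5 (minor version 37 > 5).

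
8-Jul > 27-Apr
True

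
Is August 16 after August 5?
Yes. Day 16 comes after day 5 in August — this is a date comparison, not a decimal one (the decimal 8.16 would be smaller than 8.5).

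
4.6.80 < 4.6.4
False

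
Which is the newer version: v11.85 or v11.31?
v11.85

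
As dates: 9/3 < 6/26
False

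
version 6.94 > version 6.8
True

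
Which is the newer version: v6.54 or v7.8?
v7.8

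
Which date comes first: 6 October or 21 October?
6 October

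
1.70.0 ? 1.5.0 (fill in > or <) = >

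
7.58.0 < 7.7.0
False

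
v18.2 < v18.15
True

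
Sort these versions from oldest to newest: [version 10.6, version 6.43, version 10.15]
[version 6.43, version 10.6, version 10.15]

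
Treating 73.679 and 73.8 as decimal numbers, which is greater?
73.8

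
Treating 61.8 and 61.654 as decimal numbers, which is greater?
61.8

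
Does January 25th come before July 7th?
Yes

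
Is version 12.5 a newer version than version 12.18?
No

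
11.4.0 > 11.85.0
False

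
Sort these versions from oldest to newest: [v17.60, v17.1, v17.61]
[v17.1, v17.60, v17.61]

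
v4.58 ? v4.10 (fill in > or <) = >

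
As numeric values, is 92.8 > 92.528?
True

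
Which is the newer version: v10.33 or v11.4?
v11.4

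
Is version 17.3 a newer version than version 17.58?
No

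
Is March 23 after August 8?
No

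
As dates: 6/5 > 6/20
False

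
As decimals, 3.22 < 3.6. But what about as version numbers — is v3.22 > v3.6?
True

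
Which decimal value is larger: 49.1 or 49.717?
49.717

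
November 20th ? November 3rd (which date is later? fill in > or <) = >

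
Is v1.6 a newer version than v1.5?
Yes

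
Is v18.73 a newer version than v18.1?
Yes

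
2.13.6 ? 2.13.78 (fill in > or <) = <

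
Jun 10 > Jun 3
True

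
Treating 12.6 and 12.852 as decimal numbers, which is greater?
12.852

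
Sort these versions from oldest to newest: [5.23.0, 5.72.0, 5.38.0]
[5.23.0, 5.38.0, 5.72.0]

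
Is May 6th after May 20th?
No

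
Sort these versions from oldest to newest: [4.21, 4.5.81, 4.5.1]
[4.5.1, 4.5.81, 4.21]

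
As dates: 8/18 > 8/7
True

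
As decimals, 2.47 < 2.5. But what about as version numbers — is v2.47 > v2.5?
True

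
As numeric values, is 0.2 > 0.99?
False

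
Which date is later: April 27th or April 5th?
April 27th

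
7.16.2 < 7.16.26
True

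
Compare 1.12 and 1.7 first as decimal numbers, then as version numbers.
As decimals: 1.12 < 1.7. As versions: v1.12 > v1.7 (minor version 12 > 7).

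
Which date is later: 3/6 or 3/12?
3/12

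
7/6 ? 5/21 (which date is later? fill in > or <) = >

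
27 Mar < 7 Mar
False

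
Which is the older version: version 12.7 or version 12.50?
version 12.7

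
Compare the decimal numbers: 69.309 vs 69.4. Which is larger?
69.4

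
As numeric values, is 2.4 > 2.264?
True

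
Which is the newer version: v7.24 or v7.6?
v7.24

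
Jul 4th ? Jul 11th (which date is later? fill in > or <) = <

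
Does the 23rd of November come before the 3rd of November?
No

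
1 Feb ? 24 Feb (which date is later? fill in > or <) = <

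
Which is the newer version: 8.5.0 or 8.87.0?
8.87.0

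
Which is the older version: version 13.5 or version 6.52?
version 6.52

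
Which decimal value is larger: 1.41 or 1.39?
1.41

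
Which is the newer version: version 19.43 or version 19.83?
version 19.83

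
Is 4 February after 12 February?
No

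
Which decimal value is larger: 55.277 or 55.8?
55.8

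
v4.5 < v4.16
True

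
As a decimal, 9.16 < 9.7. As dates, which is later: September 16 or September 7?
September 16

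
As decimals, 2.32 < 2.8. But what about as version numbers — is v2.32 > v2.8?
True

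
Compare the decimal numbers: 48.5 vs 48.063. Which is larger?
48.5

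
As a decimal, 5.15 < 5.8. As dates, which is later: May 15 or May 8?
May 15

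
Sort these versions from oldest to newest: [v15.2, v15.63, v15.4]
[v15.2, v15.4, v15.63]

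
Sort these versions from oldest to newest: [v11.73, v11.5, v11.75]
[v11.5, v11.73, v11.75]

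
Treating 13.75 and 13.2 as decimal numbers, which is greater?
13.75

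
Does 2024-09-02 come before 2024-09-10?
Yes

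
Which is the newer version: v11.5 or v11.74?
v11.74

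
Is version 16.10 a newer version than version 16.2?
Yes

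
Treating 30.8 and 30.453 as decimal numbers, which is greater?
30.8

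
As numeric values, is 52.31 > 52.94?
False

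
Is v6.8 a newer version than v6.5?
Yes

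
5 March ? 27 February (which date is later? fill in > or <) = >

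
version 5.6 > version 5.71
False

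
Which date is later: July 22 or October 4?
October 4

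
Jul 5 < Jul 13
True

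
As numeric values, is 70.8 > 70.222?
True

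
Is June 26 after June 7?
Yes. Day 26 comes after day 7 in June — this is a date comparison, not a decimal one (the decimal 6.26 would be smaller than 6.7).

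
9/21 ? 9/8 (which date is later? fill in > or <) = >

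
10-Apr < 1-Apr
False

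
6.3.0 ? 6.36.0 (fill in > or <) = <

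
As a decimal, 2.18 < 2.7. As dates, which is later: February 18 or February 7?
February 18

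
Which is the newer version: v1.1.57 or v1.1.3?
v1.1.57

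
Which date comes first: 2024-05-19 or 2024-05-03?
2024-05-03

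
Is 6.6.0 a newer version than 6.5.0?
Yes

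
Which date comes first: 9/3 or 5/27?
5/27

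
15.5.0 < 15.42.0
True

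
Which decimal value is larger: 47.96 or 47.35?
47.96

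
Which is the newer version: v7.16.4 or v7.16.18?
v7.16.18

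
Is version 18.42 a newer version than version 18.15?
Yes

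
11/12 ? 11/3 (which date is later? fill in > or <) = >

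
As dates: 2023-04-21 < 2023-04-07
False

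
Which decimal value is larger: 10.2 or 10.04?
10.2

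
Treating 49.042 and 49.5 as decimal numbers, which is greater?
49.5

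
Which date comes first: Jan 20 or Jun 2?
Jan 20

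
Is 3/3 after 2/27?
Yes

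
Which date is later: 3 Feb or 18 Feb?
18 Feb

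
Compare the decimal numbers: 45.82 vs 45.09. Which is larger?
45.82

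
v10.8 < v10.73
True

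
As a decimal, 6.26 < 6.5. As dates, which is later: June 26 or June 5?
June 26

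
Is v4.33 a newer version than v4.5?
Yes. Version numbers are compared segment by segment as integers, not as decimals: minor version 33 > 5, so v4.33 > v4.5 (even though the decimal 4.33 < 4.5).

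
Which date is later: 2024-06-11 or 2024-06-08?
2024-06-11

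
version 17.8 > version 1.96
True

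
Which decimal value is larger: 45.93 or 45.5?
45.93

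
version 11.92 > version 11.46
True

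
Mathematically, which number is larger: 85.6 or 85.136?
85.6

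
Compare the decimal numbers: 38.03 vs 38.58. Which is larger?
38.58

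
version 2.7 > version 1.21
True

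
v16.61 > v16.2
True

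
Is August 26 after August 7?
Yes. Day 26 comes after day 7 in August — this is a date comparison, not a decimal one (the decimal 8.26 would be smaller than 8.7).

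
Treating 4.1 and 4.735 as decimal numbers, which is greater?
4.735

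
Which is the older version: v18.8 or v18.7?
v18.7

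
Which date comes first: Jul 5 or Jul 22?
Jul 5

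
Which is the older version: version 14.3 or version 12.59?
version 12.59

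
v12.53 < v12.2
False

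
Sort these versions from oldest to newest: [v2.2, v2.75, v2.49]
[v2.2, v2.49, v2.75]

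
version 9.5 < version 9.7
True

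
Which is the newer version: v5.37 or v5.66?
v5.66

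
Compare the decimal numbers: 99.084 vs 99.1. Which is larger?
99.1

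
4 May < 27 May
True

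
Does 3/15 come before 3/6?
No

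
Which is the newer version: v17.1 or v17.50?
v17.50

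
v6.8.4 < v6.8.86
True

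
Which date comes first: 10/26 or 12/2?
10/26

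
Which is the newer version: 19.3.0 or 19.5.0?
19.5.0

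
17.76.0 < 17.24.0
False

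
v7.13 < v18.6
True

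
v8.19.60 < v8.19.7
False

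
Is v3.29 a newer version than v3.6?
Yes. Version numbers are compared segment by segment as integers, not as decimals: minor version 29 > 6, so v3.29 > v3.6 (even though the decimal 3.29 < 3.6).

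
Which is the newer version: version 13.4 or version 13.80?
version 13.80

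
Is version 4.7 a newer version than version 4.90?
No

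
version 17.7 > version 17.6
True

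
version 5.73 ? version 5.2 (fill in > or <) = >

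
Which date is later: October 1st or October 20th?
October 20th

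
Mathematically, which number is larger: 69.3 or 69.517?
69.517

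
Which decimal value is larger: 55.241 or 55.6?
55.6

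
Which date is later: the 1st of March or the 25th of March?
the 25th of March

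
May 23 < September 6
True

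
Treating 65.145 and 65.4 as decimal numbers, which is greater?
65.4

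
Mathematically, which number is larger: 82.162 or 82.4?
82.4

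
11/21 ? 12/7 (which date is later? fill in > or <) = <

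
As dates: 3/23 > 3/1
True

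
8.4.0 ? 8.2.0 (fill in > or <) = >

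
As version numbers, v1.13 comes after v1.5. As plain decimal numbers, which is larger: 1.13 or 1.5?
1.5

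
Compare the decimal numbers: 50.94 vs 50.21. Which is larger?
50.94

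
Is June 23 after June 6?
Yes. Day 23 comes after day 6 in June — this is a date comparison, not a decimal one (the decimal 6.23 would be smaller than 6.6).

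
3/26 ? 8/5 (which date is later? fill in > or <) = <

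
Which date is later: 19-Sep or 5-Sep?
19-Sep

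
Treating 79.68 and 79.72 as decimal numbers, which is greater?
79.72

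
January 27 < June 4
True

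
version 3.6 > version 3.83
False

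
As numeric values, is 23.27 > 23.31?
False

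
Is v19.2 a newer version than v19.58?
No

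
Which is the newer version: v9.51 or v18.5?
v18.5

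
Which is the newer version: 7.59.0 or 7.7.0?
7.59.0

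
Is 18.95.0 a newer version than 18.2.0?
Yes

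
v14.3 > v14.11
False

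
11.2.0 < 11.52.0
True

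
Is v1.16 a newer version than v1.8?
Yes. Version numbers are compared segment by segment as integers, not as decimals: minor version 16 > 8, so v1.16 > v1.8 (even though the decimal 1.16 < 1.8).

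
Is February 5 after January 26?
Yes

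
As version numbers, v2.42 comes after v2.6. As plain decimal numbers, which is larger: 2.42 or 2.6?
2.6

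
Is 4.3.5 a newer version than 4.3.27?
No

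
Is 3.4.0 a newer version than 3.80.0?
No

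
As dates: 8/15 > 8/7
True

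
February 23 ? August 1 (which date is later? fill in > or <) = <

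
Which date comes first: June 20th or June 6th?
June 6th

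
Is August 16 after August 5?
Yes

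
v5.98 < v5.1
False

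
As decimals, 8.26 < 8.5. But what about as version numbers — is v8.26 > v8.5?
True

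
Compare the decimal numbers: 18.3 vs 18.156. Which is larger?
18.3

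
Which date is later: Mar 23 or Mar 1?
Mar 23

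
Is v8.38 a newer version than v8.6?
Yes. Version numbers are compared segment by segment as integers, not as decimals: minor version 38 > 6, so v8.38 > v8.6 (even though the decimal 8.38 < 8.6).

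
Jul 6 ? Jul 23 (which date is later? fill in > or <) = <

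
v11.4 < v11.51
True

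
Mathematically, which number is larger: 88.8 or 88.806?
88.806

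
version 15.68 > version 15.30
True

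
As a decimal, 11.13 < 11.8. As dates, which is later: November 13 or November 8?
November 13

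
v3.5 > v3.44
False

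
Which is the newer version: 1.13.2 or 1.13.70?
1.13.70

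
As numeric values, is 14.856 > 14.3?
True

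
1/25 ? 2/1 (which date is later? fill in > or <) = <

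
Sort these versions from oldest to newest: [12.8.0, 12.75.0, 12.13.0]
[12.8.0, 12.13.0, 12.75.0]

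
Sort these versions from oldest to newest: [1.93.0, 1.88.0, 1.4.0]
[1.4.0, 1.88.0, 1.93.0]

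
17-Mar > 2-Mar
True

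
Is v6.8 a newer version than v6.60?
No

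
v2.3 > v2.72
False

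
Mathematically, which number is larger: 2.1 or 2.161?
2.161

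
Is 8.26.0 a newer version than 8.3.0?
Yes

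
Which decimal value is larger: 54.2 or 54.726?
54.726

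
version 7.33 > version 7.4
True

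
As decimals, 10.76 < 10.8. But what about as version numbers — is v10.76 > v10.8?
True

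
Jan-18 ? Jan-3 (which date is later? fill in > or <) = >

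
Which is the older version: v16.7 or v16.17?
v16.7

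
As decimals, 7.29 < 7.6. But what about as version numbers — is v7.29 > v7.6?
True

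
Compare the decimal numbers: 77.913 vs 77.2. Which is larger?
77.913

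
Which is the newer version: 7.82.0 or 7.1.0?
7.82.0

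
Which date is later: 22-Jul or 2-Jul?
22-Jul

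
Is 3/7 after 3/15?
No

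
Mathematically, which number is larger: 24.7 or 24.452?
24.7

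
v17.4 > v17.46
False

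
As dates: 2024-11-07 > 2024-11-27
False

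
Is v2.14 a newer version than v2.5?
Yes. Version numbers are compared segment by segment as integers, not as decimals: minor version 14 > 5, so v2.14 > v2.5 (even though the decimal 2.14 < 2.5).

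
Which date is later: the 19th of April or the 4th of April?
the 19th of April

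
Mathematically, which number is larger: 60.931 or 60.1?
60.931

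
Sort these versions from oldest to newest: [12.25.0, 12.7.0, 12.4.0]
[12.4.0, 12.7.0, 12.25.0]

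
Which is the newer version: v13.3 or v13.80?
v13.80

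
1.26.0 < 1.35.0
True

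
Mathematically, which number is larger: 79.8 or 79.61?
79.8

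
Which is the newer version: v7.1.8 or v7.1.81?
v7.1.81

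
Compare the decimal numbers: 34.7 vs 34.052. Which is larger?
34.7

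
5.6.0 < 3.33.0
False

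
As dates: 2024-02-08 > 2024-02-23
False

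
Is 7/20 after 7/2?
Yes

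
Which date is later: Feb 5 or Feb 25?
Feb 25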